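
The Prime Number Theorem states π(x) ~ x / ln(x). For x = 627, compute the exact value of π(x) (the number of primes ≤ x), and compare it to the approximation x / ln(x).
π(627) = 114;  x/ln(x) ≈ 97.35;  relative error ≈ 14.61%.

Directly count primes up to 627: π(627) = 114. The PNT approximation gives 627/ln(627) ≈ 627/6.44095 ≈ 97.35. Relative error (π(x) − x/ln(x)) / π(x) ≈ 14.61%; the approximation is known to undercount slightly (Li(x) is a better estimate).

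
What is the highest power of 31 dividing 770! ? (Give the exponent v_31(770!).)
v_31(770!) = 24

Legendre's formula: v_p(n!) = Σ_{k ≥ 1} ⌊n / p^k⌋. For p = 31, n = 770, the terms are:
  ⌊770/31^1⌋ = ⌊770/31⌋ = 24
(the next term ⌊770/31^2⌋ = 0, terminating the sum). Summing: v_31(770!) = 24 = 24.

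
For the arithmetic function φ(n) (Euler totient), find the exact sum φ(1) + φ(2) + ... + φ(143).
Σ_{n ≤ 143} φ(n) = 6282

Compute φ(n) for each 1 ≤ n ≤ 143: φ(1) = 1, φ(2) = 1, φ(3) = 2, φ(4) = 2, φ(5) = 4, φ(6) = 2, φ(7) = 6, φ(8) = 4, φ(9) = 6, φ(10) = 4, φ(11) = 10, φ(12) = 4, φ(13) = 12, φ(14) = 6, φ(15) = 8, φ(16) = 8, φ(17) = 16, φ(18) = 6, φ(19) = 18, φ(20) = 8, φ(21) = 12, φ(22) = 10, φ(23) = 22, φ(24) = 8, φ(25) = 20, φ(26) = 12, φ(27) = 18, φ(28) = 12, φ(29) = 28, φ(30) = 8, φ(31) = 30, φ(32) = 16, φ(33) = 20, φ(34) = 16, φ(35) = 24, φ(36) = 12, φ(37) = 36, φ(38) = 18, φ(39) = 24, φ(40) = 16, φ(41) = 40, φ(42) = 12, φ(43) = 42, φ(44) = 20, φ(45) = 24, φ(46) = 22, φ(47) = 46, φ(48) = 16, φ(49) = 42, φ(50) = 20, φ(51) = 32, φ(52) = 24, φ(53) = 52, φ(54) = 18, φ(55) = 40, φ(56) = 24, φ(57) = 36, φ(58) = 28, φ(59) = 58, φ(60) = 16, φ(61) = 60, φ(62) = 30, φ(63) = 36, φ(64) = 32, φ(65) = 48, φ(66) = 20, φ(67) = 66, φ(68) = 32, φ(69) = 44, φ(70) = 24, φ(71) = 70, φ(72) = 24, φ(73) = 72, φ(74) = 36, φ(75) = 40, φ(76) = 36, φ(77) = 60, φ(78) = 24, φ(79) = 78, φ(80) = 32, φ(81) = 54, φ(82) = 40, φ(83) = 82, φ(84) = 24, φ(85) = 64, φ(86) = 42, φ(87) = 56, φ(88) = 40, φ(89) = 88, φ(90) = 24, φ(91) = 72, φ(92) = 44, φ(93) = 60, φ(94) = 46, φ(95) = 72, φ(96) = 32, φ(97) = 96, φ(98) = 42, φ(99) = 60, φ(100) = 40, φ(101) = 100, φ(102) = 32, φ(103) = 102, φ(104) = 48, φ(105) = 48, φ(106) = 52, φ(107) = 106, φ(108) = 36, φ(109) = 108, φ(110) = 40, φ(111) = 72, φ(112) = 48, φ(113) = 112, φ(114) = 36, φ(115) = 88, φ(116) = 56, φ(117) = 72, φ(118) = 58, φ(119) = 96, φ(120) = 32, φ(121) = 110, φ(122) = 60, φ(123) = 80, φ(124) = 60, φ(125) = 100, φ(126) = 36, φ(127) = 126, φ(128) = 64, φ(129) = 84, φ(130) = 48, φ(131) = 130, φ(132) = 40, φ(133) = 108, φ(134) = 66, φ(135) = 72, φ(136) = 64, φ(137) = 136, φ(138) = 44, φ(139) = 138, φ(140) = 48, φ(141) = 92, φ(142) = 70, φ(143) = 120. Summing all 143 values: 6282. (Average order: Σ_{n ≤ x} φ(n) ~ (3/π²) x². For x = 143, (3/π²)·143² ≈ 6215.75.)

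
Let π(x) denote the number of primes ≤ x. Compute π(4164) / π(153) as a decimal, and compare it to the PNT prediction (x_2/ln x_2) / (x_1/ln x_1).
π(4164)/π(153) = 573/36 ≈ 15.9167;  PNT prediction ≈ 16.4270.

π(153) = 36 and π(4164) = 573, so π(4164)/π(153) ≈ 15.9167. The PNT-predicted ratio is (4164/ln(4164)) / (153/ln(153)) ≈ 16.4270. The two agree to within a few percent, as expected.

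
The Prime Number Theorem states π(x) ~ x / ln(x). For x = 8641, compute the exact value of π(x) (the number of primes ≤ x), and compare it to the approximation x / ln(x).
π(8641) = 1076;  x/ln(x) ≈ 953.30;  relative error ≈ 11.40%.

Directly count primes up to 8641: π(8641) = 1076. The PNT approximation gives 8641/ln(8641) ≈ 8641/9.06427 ≈ 953.30. Relative error (π(x) − x/ln(x)) / π(x) ≈ 11.40%; the approximation is known to undercount slightly (Li(x) is a better estimate).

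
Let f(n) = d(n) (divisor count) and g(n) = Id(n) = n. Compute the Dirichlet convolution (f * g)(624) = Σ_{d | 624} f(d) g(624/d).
(d * Id)(624) = 4275

Divisors of 624: [1, 2, 3, 4, 6, 8, 12, 13, 16, 24, 26, 39, 48, 52, 78, 104, 156, 208, 312, 624]. For each d | 624:
  d = 1: d(1) · Id(624/1) = 1 · 624 = 624
  d = 2: d(2) · Id(624/2) = 2 · 312 = 624
  d = 3: d(3) · Id(624/3) = 2 · 208 = 416
  d = 4: d(4) · Id(624/4) = 3 · 156 = 468
  d = 6: d(6) · Id(624/6) = 4 · 104 = 416
  d = 8: d(8) · Id(624/8) = 4 · 78 = 312
  d = 12: d(12) · Id(624/12) = 6 · 52 = 312
  d = 13: d(13) · Id(624/13) = 2 · 48 = 96
  d = 16: d(16) · Id(624/16) = 5 · 39 = 195
  d = 24: d(24) · Id(624/24) = 8 · 26 = 208
  d = 26: d(26) · Id(624/26) = 4 · 24 = 96
  d = 39: d(39) · Id(624/39) = 4 · 16 = 64
  d = 48: d(48) · Id(624/48) = 10 · 13 = 130
  d = 52: d(52) · Id(624/52) = 6 · 12 = 72
  d = 78: d(78) · Id(624/78) = 8 · 8 = 64
  d = 104: d(104) · Id(624/104) = 8 · 6 = 48
  d = 156: d(156) · Id(624/156) = 12 · 4 = 48
  d = 208: d(208) · Id(624/208) = 10 · 3 = 30
  d = 312: d(312) · Id(624/312) = 16 · 2 = 32
  d = 624: d(624) · Id(624/624) = 20 · 1 = 20
Summing: (d * Id)(624) = 624 + 624 + 416 + 468 + 416 + 312 + 312 + 96 + 195 + 208 + 96 + 64 + 130 + 72 + 64 + 48 + 48 + 30 + 32 + 20 = 4275.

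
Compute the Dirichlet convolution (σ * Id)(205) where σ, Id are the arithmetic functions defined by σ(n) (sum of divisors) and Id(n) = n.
(σ * Id)(205) = 913

Divisors of 205: [1, 5, 41, 205]. For each d | 205:
  d = 1: σ(1) · Id(205/1) = 1 · 205 = 205
  d = 5: σ(5) · Id(205/5) = 6 · 41 = 246
  d = 41: σ(41) · Id(205/41) = 42 · 5 = 210
  d = 205: σ(205) · Id(205/205) = 252 · 1 = 252
Summing: (σ * Id)(205) = 205 + 246 + 210 + 252 = 913.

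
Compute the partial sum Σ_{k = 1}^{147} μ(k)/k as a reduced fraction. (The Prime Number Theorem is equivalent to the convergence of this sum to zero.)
Σ μ(k)/k = 66670440746206079837278951558338834430808994180477323/3338215550199730022503077710549980019122111551066811030

Values of μ(k) for 1 ≤ k ≤ 147: μ(1) = 1, μ(2) = -1, μ(3) = -1, μ(5) = -1, μ(6) = 1, μ(7) = -1, μ(10) = 1, μ(11) = -1, μ(13) = -1, μ(14) = 1, μ(15) = 1, μ(17) = -1, μ(19) = -1, μ(21) = 1, μ(22) = 1, μ(23) = -1, μ(26) = 1, μ(29) = -1, μ(30) = -1, μ(31) = -1, μ(33) = 1, μ(34) = 1, μ(35) = 1, μ(37) = -1, μ(38) = 1, μ(39) = 1, μ(41) = -1, μ(42) = -1, μ(43) = -1, μ(46) = 1, μ(47) = -1, μ(51) = 1, μ(53) = -1, μ(55) = 1, μ(57) = 1, μ(58) = 1, μ(59) = -1, μ(61) = -1, μ(62) = 1, μ(65) = 1, μ(66) = -1, μ(67) = -1, μ(69) = 1, μ(70) = -1, μ(71) = -1, μ(73) = -1, μ(74) = 1, μ(77) = 1, μ(78) = -1, μ(79) = -1, μ(82) = 1, μ(83) = -1, μ(85) = 1, μ(86) = 1, μ(87) = 1, μ(89) = -1, μ(91) = 1, μ(93) = 1, μ(94) = 1, μ(95) = 1, μ(97) = -1, μ(101) = -1, μ(102) = -1, μ(103) = -1, μ(105) = -1, μ(106) = 1, μ(107) = -1, μ(109) = -1, μ(110) = -1, μ(111) = 1, μ(113) = -1, μ(114) = -1, μ(115) = 1, μ(118) = 1, μ(119) = 1, μ(122) = 1, μ(123) = 1, μ(127) = -1, μ(129) = 1, μ(130) = -1, μ(131) = -1, μ(133) = 1, μ(134) = 1, μ(137) = -1, μ(138) = -1, μ(139) = -1, μ(141) = 1, μ(142) = 1, μ(143) = 1, μ(145) = 1, μ(146) = 1, with μ = 0 on non-squarefree integers. Summing μ(k)/k for k where μ(k) ≠ 0 gives 66670440746206079837278951558338834430808994180477323/3338215550199730022503077710549980019122111551066811030 ≈ 0.0200. (PNT ⟺ this sum → 0 as n → ∞.)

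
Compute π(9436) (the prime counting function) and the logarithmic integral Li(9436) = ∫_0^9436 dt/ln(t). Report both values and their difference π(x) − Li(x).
π(9436) = 1168;  Li(9436) ≈ 1184.71;  π(x) − Li(x) ≈ -16.71.

Direct count of primes ≤ 9436 gives π(9436) = 1168. Numerical evaluation of the logarithmic integral gives Li(9436) ≈ 1184.71. The difference π(x) − Li(x) ≈ -16.71 is typically negative for small/moderate x (Li(x) overestimates), though Littlewood's theorem shows this sign changes infinitely often.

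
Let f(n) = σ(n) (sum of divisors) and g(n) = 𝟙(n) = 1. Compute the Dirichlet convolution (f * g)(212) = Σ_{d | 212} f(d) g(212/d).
(σ * 𝟙)(212) = 605

Divisors of 212: [1, 2, 4, 53, 106, 212]. For each d | 212:
  d = 1: σ(1) · 𝟙(212/1) = 1 · 1 = 1
  d = 2: σ(2) · 𝟙(212/2) = 3 · 1 = 3
  d = 4: σ(4) · 𝟙(212/4) = 7 · 1 = 7
  d = 53: σ(53) · 𝟙(212/53) = 54 · 1 = 54
  d = 106: σ(106) · 𝟙(212/106) = 162 · 1 = 162
  d = 212: σ(212) · 𝟙(212/212) = 378 · 1 = 378
Summing: (σ * 𝟙)(212) = 1 + 3 + 7 + 54 + 162 + 378 = 605.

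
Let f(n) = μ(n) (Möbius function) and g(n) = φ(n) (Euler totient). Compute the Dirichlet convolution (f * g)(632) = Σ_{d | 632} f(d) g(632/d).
(μ * φ)(632) = 154

Divisors of 632: [1, 2, 4, 8, 79, 158, 316, 632]. For each d | 632:
  d = 1: μ(1) · φ(632/1) = 1 · 312 = 312
  d = 2: μ(2) · φ(632/2) = -1 · 156 = -156
  d = 4: μ(4) · φ(632/4) = 0 · 78 = 0
  d = 8: μ(8) · φ(632/8) = 0 · 78 = 0
  d = 79: μ(79) · φ(632/79) = -1 · 4 = -4
  d = 158: μ(158) · φ(632/158) = 1 · 2 = 2
  d = 316: μ(316) · φ(632/316) = 0 · 1 = 0
  d = 632: μ(632) · φ(632/632) = 0 · 1 = 0
Summing: (μ * φ)(632) = 312 + -156 + 0 + 0 + -4 + 2 + 0 + 0 = 154.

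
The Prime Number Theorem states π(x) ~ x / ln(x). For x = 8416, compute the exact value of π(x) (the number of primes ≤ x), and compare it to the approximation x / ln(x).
π(8416) = 1051;  x/ln(x) ≈ 931.19;  relative error ≈ 11.40%.

Directly count primes up to 8416: π(8416) = 1051. The PNT approximation gives 8416/ln(8416) ≈ 8416/9.03789 ≈ 931.19. Relative error (π(x) − x/ln(x)) / π(x) ≈ 11.40%; the approximation is known to undercount slightly (Li(x) is a better estimate).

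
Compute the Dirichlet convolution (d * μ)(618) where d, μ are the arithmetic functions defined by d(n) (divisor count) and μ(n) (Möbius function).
(d * μ)(618) = 1

Divisors of 618: [1, 2, 3, 6, 103, 206, 309, 618]. For each d | 618:
  d = 1: d(1) · μ(618/1) = 1 · -1 = -1
  d = 2: d(2) · μ(618/2) = 2 · 1 = 2
  d = 3: d(3) · μ(618/3) = 2 · 1 = 2
  d = 6: d(6) · μ(618/6) = 4 · -1 = -4
  d = 103: d(103) · μ(618/103) = 2 · 1 = 2
  d = 206: d(206) · μ(618/206) = 4 · -1 = -4
  d = 309: d(309) · μ(618/309) = 4 · -1 = -4
  d = 618: d(618) · μ(618/618) = 8 · 1 = 8
Summing: (d * μ)(618) = -1 + 2 + 2 + -4 + 2 + -4 + -4 + 8 = 1.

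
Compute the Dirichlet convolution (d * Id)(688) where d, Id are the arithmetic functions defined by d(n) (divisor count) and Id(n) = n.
(d * Id)(688) = 2565

Divisors of 688: [1, 2, 4, 8, 16, 43, 86, 172, 344, 688]. For each d | 688:
  d = 1: d(1) · Id(688/1) = 1 · 688 = 688
  d = 2: d(2) · Id(688/2) = 2 · 344 = 688
  d = 4: d(4) · Id(688/4) = 3 · 172 = 516
  d = 8: d(8) · Id(688/8) = 4 · 86 = 344
  d = 16: d(16) · Id(688/16) = 5 · 43 = 215
  d = 43: d(43) · Id(688/43) = 2 · 16 = 32
  d = 86: d(86) · Id(688/86) = 4 · 8 = 32
  d = 172: d(172) · Id(688/172) = 6 · 4 = 24
  d = 344: d(344) · Id(688/344) = 8 · 2 = 16
  d = 688: d(688) · Id(688/688) = 10 · 1 = 10
Summing: (d * Id)(688) = 688 + 688 + 516 + 344 + 215 + 32 + 32 + 24 + 16 + 10 = 2565.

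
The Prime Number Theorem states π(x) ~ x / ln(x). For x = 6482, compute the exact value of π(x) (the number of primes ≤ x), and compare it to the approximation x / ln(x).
π(6482) = 841;  x/ln(x) ≈ 738.54;  relative error ≈ 12.18%.

Directly count primes up to 6482: π(6482) = 841. The PNT approximation gives 6482/ln(6482) ≈ 6482/8.77678 ≈ 738.54. Relative error (π(x) − x/ln(x)) / π(x) ≈ 12.18%; the approximation is known to undercount slightly (Li(x) is a better estimate).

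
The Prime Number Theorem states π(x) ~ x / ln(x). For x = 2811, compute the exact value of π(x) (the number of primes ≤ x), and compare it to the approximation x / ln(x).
π(2811) = 409;  x/ln(x) ≈ 353.97;  relative error ≈ 13.45%.

Directly count primes up to 2811: π(2811) = 409. The PNT approximation gives 2811/ln(2811) ≈ 2811/7.94130 ≈ 353.97. Relative error (π(x) − x/ln(x)) / π(x) ≈ 13.45%; the approximation is known to undercount slightly (Li(x) is a better estimate).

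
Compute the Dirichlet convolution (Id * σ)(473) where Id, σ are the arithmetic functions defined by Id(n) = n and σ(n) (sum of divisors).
(Id * σ)(473) = 2001

Divisors of 473: [1, 11, 43, 473]. For each d | 473:
  d = 1: Id(1) · σ(473/1) = 1 · 528 = 528
  d = 11: Id(11) · σ(473/11) = 11 · 44 = 484
  d = 43: Id(43) · σ(473/43) = 43 · 12 = 516
  d = 473: Id(473) · σ(473/473) = 473 · 1 = 473
Summing: (Id * σ)(473) = 528 + 484 + 516 + 473 = 2001.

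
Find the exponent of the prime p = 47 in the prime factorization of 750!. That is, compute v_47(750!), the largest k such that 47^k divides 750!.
v_47(750!) = 15

Legendre's formula: v_p(n!) = Σ_{k ≥ 1} ⌊n / p^k⌋. For p = 47, n = 750, the terms are:
  ⌊750/47^1⌋ = ⌊750/47⌋ = 15
(the next term ⌊750/47^2⌋ = 0, terminating the sum). Summing: v_47(750!) = 15 = 15.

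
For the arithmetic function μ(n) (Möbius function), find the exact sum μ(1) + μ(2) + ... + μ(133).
Σ_{n ≤ 133} μ(n) = -2

Compute μ(n) for each 1 ≤ n ≤ 133: μ(1) = 1, μ(2) = -1, μ(3) = -1, μ(4) = 0, μ(5) = -1, μ(6) = 1, μ(7) = -1, μ(8) = 0, μ(9) = 0, μ(10) = 1, μ(11) = -1, μ(12) = 0, μ(13) = -1, μ(14) = 1, μ(15) = 1, μ(16) = 0, μ(17) = -1, μ(18) = 0, μ(19) = -1, μ(20) = 0, μ(21) = 1, μ(22) = 1, μ(23) = -1, μ(24) = 0, μ(25) = 0, μ(26) = 1, μ(27) = 0, μ(28) = 0, μ(29) = -1, μ(30) = -1, μ(31) = -1, μ(32) = 0, μ(33) = 1, μ(34) = 1, μ(35) = 1, μ(36) = 0, μ(37) = -1, μ(38) = 1, μ(39) = 1, μ(40) = 0, μ(41) = -1, μ(42) = -1, μ(43) = -1, μ(44) = 0, μ(45) = 0, μ(46) = 1, μ(47) = -1, μ(48) = 0, μ(49) = 0, μ(50) = 0, μ(51) = 1, μ(52) = 0, μ(53) = -1, μ(54) = 0, μ(55) = 1, μ(56) = 0, μ(57) = 1, μ(58) = 1, μ(59) = -1, μ(60) = 0, μ(61) = -1, μ(62) = 1, μ(63) = 0, μ(64) = 0, μ(65) = 1, μ(66) = -1, μ(67) = -1, μ(68) = 0, μ(69) = 1, μ(70) = -1, μ(71) = -1, μ(72) = 0, μ(73) = -1, μ(74) = 1, μ(75) = 0, μ(76) = 0, μ(77) = 1, μ(78) = -1, μ(79) = -1, μ(80) = 0, μ(81) = 0, μ(82) = 1, μ(83) = -1, μ(84) = 0, μ(85) = 1, μ(86) = 1, μ(87) = 1, μ(88) = 0, μ(89) = -1, μ(90) = 0, μ(91) = 1, μ(92) = 0, μ(93) = 1, μ(94) = 1, μ(95) = 1, μ(96) = 0, μ(97) = -1, μ(98) = 0, μ(99) = 0, μ(100) = 0, μ(101) = -1, μ(102) = -1, μ(103) = -1, μ(104) = 0, μ(105) = -1, μ(106) = 1, μ(107) = -1, μ(108) = 0, μ(109) = -1, μ(110) = -1, μ(111) = 1, μ(112) = 0, μ(113) = -1, μ(114) = -1, μ(115) = 1, μ(116) = 0, μ(117) = 0, μ(118) = 1, μ(119) = 1, μ(120) = 0, μ(121) = 0, μ(122) = 1, μ(123) = 1, μ(124) = 0, μ(125) = 0, μ(126) = 0, μ(127) = -1, μ(128) = 0, μ(129) = 1, μ(130) = -1, μ(131) = -1, μ(132) = 0, μ(133) = 1. Summing all 133 values: -2. (Mertens function M(x) = Σ_{n ≤ x} μ(n); on average M(x) should be small (PNT ⟺ M(x) = o(x)).)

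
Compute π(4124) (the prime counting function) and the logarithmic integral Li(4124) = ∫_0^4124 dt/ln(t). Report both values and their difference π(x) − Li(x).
π(4124) = 566;  Li(4124) ≈ 580.29;  π(x) − Li(x) ≈ -14.29.

Direct count of primes ≤ 4124 gives π(4124) = 566. Numerical evaluation of the logarithmic integral gives Li(4124) ≈ 580.29. The difference π(x) − Li(x) ≈ -14.29 is typically negative for small/moderate x (Li(x) overestimates), though Littlewood's theorem shows this sign changes infinitely often.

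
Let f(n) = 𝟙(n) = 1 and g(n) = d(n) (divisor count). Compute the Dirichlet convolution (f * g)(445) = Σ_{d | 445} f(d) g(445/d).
(𝟙 * d)(445) = 9

Divisors of 445: [1, 5, 89, 445]. For each d | 445:
  d = 1: 𝟙(1) · d(445/1) = 1 · 4 = 4
  d = 5: 𝟙(5) · d(445/5) = 1 · 2 = 2
  d = 89: 𝟙(89) · d(445/89) = 1 · 2 = 2
  d = 445: 𝟙(445) · d(445/445) = 1 · 1 = 1
Summing: (𝟙 * d)(445) = 4 + 2 + 2 + 1 = 9.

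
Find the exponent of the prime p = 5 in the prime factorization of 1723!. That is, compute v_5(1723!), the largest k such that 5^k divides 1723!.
v_5(1723!) = 427

Legendre's formula: v_p(n!) = Σ_{k ≥ 1} ⌊n / p^k⌋. For p = 5, n = 1723, the terms are:
  ⌊1723/5^1⌋ = ⌊1723/5⌋ = 344
  ⌊1723/5^2⌋ = ⌊1723/25⌋ = 68
  ⌊1723/5^3⌋ = ⌊1723/125⌋ = 13
  ⌊1723/5^4⌋ = ⌊1723/625⌋ = 2
(the next term ⌊1723/5^5⌋ = 0, terminating the sum). Summing: v_5(1723!) = 344 + 68 + 13 + 2 = 427.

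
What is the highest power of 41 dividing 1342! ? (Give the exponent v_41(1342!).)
v_41(1342!) = 32

Legendre's formula: v_p(n!) = Σ_{k ≥ 1} ⌊n / p^k⌋. For p = 41, n = 1342, the terms are:
  ⌊1342/41^1⌋ = ⌊1342/41⌋ = 32
(the next term ⌊1342/41^2⌋ = 0, terminating the sum). Summing: v_41(1342!) = 32 = 32.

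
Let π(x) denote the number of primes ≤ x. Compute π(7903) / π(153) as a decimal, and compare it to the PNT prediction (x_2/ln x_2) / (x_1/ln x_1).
π(7903)/π(153) = 998/36 ≈ 27.7222;  PNT prediction ≈ 28.9516.

π(153) = 36 and π(7903) = 998, so π(7903)/π(153) ≈ 27.7222. The PNT-predicted ratio is (7903/ln(7903)) / (153/ln(153)) ≈ 28.9516. The two agree to within a few percent, as expected.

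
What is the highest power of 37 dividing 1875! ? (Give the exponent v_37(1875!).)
v_37(1875!) = 51

Legendre's formula: v_p(n!) = Σ_{k ≥ 1} ⌊n / p^k⌋. For p = 37, n = 1875, the terms are:
  ⌊1875/37^1⌋ = ⌊1875/37⌋ = 50
  ⌊1875/37^2⌋ = ⌊1875/1369⌋ = 1
(the next term ⌊1875/37^3⌋ = 0, terminating the sum). Summing: v_37(1875!) = 50 + 1 = 51.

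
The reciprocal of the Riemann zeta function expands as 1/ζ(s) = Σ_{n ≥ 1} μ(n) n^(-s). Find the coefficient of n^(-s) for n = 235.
μ(235) = 1

Factor n = 235 = 5 · 47. μ(n) = 0 if any exponent ≥ 2 (not squarefree); otherwise μ(n) = (−1)^{ω(n)} where ω(n) is the number of distinct prime factors. Applying: μ(235) = 1.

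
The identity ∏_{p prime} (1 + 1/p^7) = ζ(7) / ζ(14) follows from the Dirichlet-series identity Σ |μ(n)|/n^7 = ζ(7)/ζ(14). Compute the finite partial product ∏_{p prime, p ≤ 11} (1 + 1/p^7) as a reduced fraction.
∏ = 102398715604311407906/101557061298054140625

The primes p ≤ 11 are [2, 3, 5, 7, 11]. For each, (1 + 1/p^7) = (p^7 + 1)/p^7. Multiplying these fractions over p ∈ [2, 3, 5, 7, 11] gives 102398715604311407906/101557061298054140625. (In the limit P → ∞ this tends to ζ(7)/ζ(14).)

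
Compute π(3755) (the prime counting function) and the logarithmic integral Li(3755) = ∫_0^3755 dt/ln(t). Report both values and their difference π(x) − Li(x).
π(3755) = 522;  Li(3755) ≈ 535.71;  π(x) − Li(x) ≈ -13.71.

Direct count of primes ≤ 3755 gives π(3755) = 522. Numerical evaluation of the logarithmic integral gives Li(3755) ≈ 535.71. The difference π(x) − Li(x) ≈ -13.71 is typically negative for small/moderate x (Li(x) overestimates), though Littlewood's theorem shows this sign changes infinitely often.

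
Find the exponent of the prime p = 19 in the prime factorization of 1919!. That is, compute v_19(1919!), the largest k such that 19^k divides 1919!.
v_19(1919!) = 106

Legendre's formula: v_p(n!) = Σ_{k ≥ 1} ⌊n / p^k⌋. For p = 19, n = 1919, the terms are:
  ⌊1919/19^1⌋ = ⌊1919/19⌋ = 101
  ⌊1919/19^2⌋ = ⌊1919/361⌋ = 5
(the next term ⌊1919/19^3⌋ = 0, terminating the sum). Summing: v_19(1919!) = 101 + 5 = 106.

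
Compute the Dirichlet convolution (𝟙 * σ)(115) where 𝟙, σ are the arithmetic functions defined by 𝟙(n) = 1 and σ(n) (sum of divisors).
(𝟙 * σ)(115) = 175

Divisors of 115: [1, 5, 23, 115]. For each d | 115:
  d = 1: 𝟙(1) · σ(115/1) = 1 · 144 = 144
  d = 5: 𝟙(5) · σ(115/5) = 1 · 24 = 24
  d = 23: 𝟙(23) · σ(115/23) = 1 · 6 = 6
  d = 115: 𝟙(115) · σ(115/115) = 1 · 1 = 1
Summing: (𝟙 * σ)(115) = 144 + 24 + 6 + 1 = 175.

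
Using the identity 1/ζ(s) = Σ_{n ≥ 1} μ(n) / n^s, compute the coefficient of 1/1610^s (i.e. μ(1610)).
μ(1610) = 1

Factor n = 1610 = 2 · 5 · 7 · 23. μ(n) = 0 if any exponent ≥ 2 (not squarefree); otherwise μ(n) = (−1)^{ω(n)} where ω(n) is the number of distinct prime factors. Applying: μ(1610) = 1.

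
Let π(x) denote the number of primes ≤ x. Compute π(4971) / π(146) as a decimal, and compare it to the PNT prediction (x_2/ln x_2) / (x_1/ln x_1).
π(4971)/π(146) = 665/34 ≈ 19.5588;  PNT prediction ≈ 19.9359.

π(146) = 34 and π(4971) = 665, so π(4971)/π(146) ≈ 19.5588. The PNT-predicted ratio is (4971/ln(4971)) / (146/ln(146)) ≈ 19.9359. The two agree to within a few percent, as expected.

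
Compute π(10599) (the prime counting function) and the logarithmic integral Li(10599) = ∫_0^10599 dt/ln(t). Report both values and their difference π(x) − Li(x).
π(10599) = 1292;  Li(10599) ≈ 1310.97;  π(x) − Li(x) ≈ -18.97.

Direct count of primes ≤ 10599 gives π(10599) = 1292. Numerical evaluation of the logarithmic integral gives Li(10599) ≈ 1310.97. The difference π(x) − Li(x) ≈ -18.97 is typically negative for small/moderate x (Li(x) overestimates), though Littlewood's theorem shows this sign changes infinitely often.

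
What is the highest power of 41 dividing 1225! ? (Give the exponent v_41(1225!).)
v_41(1225!) = 29

Legendre's formula: v_p(n!) = Σ_{k ≥ 1} ⌊n / p^k⌋. For p = 41, n = 1225, the terms are:
  ⌊1225/41^1⌋ = ⌊1225/41⌋ = 29
(the next term ⌊1225/41^2⌋ = 0, terminating the sum). Summing: v_41(1225!) = 29 = 29.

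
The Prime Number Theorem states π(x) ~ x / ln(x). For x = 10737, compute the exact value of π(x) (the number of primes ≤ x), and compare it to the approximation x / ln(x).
π(10737) = 1309;  x/ln(x) ≈ 1156.82;  relative error ≈ 11.63%.

Directly count primes up to 10737: π(10737) = 1309. The PNT approximation gives 10737/ln(10737) ≈ 10737/9.28145 ≈ 1156.82. Relative error (π(x) − x/ln(x)) / π(x) ≈ 11.63%; the approximation is known to undercount slightly (Li(x) is a better estimate).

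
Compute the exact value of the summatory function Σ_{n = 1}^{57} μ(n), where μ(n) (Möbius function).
Σ_{n ≤ 57} μ(n) = -1

Compute μ(n) for each 1 ≤ n ≤ 57: μ(1) = 1, μ(2) = -1, μ(3) = -1, μ(4) = 0, μ(5) = -1, μ(6) = 1, μ(7) = -1, μ(8) = 0, μ(9) = 0, μ(10) = 1, μ(11) = -1, μ(12) = 0, μ(13) = -1, μ(14) = 1, μ(15) = 1, μ(16) = 0, μ(17) = -1, μ(18) = 0, μ(19) = -1, μ(20) = 0, μ(21) = 1, μ(22) = 1, μ(23) = -1, μ(24) = 0, μ(25) = 0, μ(26) = 1, μ(27) = 0, μ(28) = 0, μ(29) = -1, μ(30) = -1, μ(31) = -1, μ(32) = 0, μ(33) = 1, μ(34) = 1, μ(35) = 1, μ(36) = 0, μ(37) = -1, μ(38) = 1, μ(39) = 1, μ(40) = 0, μ(41) = -1, μ(42) = -1, μ(43) = -1, μ(44) = 0, μ(45) = 0, μ(46) = 1, μ(47) = -1, μ(48) = 0, μ(49) = 0, μ(50) = 0, μ(51) = 1, μ(52) = 0, μ(53) = -1, μ(54) = 0, μ(55) = 1, μ(56) = 0, μ(57) = 1. Summing all 57 values: -1. (Mertens function M(x) = Σ_{n ≤ x} μ(n); on average M(x) should be small (PNT ⟺ M(x) = o(x)).)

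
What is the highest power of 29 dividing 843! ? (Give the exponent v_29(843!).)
v_29(843!) = 30

Legendre's formula: v_p(n!) = Σ_{k ≥ 1} ⌊n / p^k⌋. For p = 29, n = 843, the terms are:
  ⌊843/29^1⌋ = ⌊843/29⌋ = 29
  ⌊843/29^2⌋ = ⌊843/841⌋ = 1
(the next term ⌊843/29^3⌋ = 0, terminating the sum). Summing: v_29(843!) = 29 + 1 = 30.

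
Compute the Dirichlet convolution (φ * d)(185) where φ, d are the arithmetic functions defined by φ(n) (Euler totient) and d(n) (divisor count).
(φ * d)(185) = 228

Divisors of 185: [1, 5, 37, 185]. For each d | 185:
  d = 1: φ(1) · d(185/1) = 1 · 4 = 4
  d = 5: φ(5) · d(185/5) = 4 · 2 = 8
  d = 37: φ(37) · d(185/37) = 36 · 2 = 72
  d = 185: φ(185) · d(185/185) = 144 · 1 = 144
Summing: (φ * d)(185) = 4 + 8 + 72 + 144 = 228.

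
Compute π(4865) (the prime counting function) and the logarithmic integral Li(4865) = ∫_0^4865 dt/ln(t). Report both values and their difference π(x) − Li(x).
π(4865) = 651;  Li(4865) ≈ 668.41;  π(x) − Li(x) ≈ -17.41.

Direct count of primes ≤ 4865 gives π(4865) = 651. Numerical evaluation of the logarithmic integral gives Li(4865) ≈ 668.41. The difference π(x) − Li(x) ≈ -17.41 is typically negative for small/moderate x (Li(x) overestimates), though Littlewood's theorem shows this sign changes infinitely often.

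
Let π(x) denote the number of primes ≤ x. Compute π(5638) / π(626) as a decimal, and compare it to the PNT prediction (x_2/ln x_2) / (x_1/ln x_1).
π(5638)/π(626) = 739/114 ≈ 6.4825;  PNT prediction ≈ 6.7145.

π(626) = 114 and π(5638) = 739, so π(5638)/π(626) ≈ 6.4825. The PNT-predicted ratio is (5638/ln(5638)) / (626/ln(626)) ≈ 6.7145. The two agree to within a few percent, as expected.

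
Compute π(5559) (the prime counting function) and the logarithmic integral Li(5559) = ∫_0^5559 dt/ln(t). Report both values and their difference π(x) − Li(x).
π(5559) = 733;  Li(5559) ≈ 749.50;  π(x) − Li(x) ≈ -16.50.

Direct count of primes ≤ 5559 gives π(5559) = 733. Numerical evaluation of the logarithmic integral gives Li(5559) ≈ 749.50. The difference π(x) − Li(x) ≈ -16.50 is typically negative for small/moderate x (Li(x) overestimates), though Littlewood's theorem shows this sign changes infinitely often.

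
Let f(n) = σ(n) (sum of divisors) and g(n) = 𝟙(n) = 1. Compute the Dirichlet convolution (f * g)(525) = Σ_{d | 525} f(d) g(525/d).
(σ * 𝟙)(525) = 1710

Divisors of 525: [1, 3, 5, 7, 15, 21, 25, 35, 75, 105, 175, 525]. For each d | 525:
  d = 1: σ(1) · 𝟙(525/1) = 1 · 1 = 1
  d = 3: σ(3) · 𝟙(525/3) = 4 · 1 = 4
  d = 5: σ(5) · 𝟙(525/5) = 6 · 1 = 6
  d = 7: σ(7) · 𝟙(525/7) = 8 · 1 = 8
  d = 15: σ(15) · 𝟙(525/15) = 24 · 1 = 24
  d = 21: σ(21) · 𝟙(525/21) = 32 · 1 = 32
  d = 25: σ(25) · 𝟙(525/25) = 31 · 1 = 31
  d = 35: σ(35) · 𝟙(525/35) = 48 · 1 = 48
  d = 75: σ(75) · 𝟙(525/75) = 124 · 1 = 124
  d = 105: σ(105) · 𝟙(525/105) = 192 · 1 = 192
  d = 175: σ(175) · 𝟙(525/175) = 248 · 1 = 248
  d = 525: σ(525) · 𝟙(525/525) = 992 · 1 = 992
Summing: (σ * 𝟙)(525) = 1 + 4 + 6 + 8 + 24 + 32 + 31 + 48 + 124 + 192 + 248 + 992 = 1710.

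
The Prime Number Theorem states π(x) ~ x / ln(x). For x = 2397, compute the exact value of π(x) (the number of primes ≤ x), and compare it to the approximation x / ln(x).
π(2397) = 356;  x/ln(x) ≈ 308.02;  relative error ≈ 13.48%.

Directly count primes up to 2397: π(2397) = 356. The PNT approximation gives 2397/ln(2397) ≈ 2397/7.78197 ≈ 308.02. Relative error (π(x) − x/ln(x)) / π(x) ≈ 13.48%; the approximation is known to undercount slightly (Li(x) is a better estimate).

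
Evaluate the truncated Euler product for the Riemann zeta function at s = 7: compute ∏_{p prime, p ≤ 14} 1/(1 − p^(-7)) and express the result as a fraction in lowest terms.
∏ = 3823532992398595385956921875/3791873603058129477401581447

The primes p ≤ 14 are [2, 3, 5, 7, 11, 13]. For each prime, (1 − 1/p^7)^(-1) = p^7 / (p^7 − 1). The product is (1 − 1/2^7)^(-1), (1 − 1/3^7)^(-1), (1 − 1/5^7)^(-1), (1 − 1/7^7)^(-1), (1 − 1/11^7)^(-1), (1 − 1/13^7)^(-1) = ∏ p^7 / (p^7 − 1) = 3823532992398595385956921875/3791873603058129477401581447.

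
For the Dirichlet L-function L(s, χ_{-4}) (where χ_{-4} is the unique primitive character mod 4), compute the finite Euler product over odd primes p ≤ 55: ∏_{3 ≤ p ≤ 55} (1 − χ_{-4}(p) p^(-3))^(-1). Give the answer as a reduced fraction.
∏ = 825131832927904152751703886265311831503045/851571808026684219819301170519057245405184

The odd primes p ≤ 55 are [3, 5, 7, 11, 13, 17, 19, 23, 29, 31, 37, 41, 43, 47, 53]. For each, χ(p) = 1 if p ≡ 1 mod 4, χ(p) = −1 if p ≡ 3 mod 4. Taking (1 − χ(p)/p^3)^(-1) = p^3/(p^3 − χ(p)): (1 − (-1)/3^3)^(-1) · (1 − (1)/5^3)^(-1) · (1 − (-1)/7^3)^(-1) · (1 − (-1)/11^3)^(-1) · (1 − (1)/13^3)^(-1) · (1 − (1)/17^3)^(-1) · (1 − (-1)/19^3)^(-1) · (1 − (-1)/23^3)^(-1) · (1 − (1)/29^3)^(-1) · (1 − (-1)/31^3)^(-1) · (1 − (1)/37^3)^(-1) · (1 − (1)/41^3)^(-1) · (1 − (-1)/43^3)^(-1) · (1 − (-1)/47^3)^(-1) · (1 − (1)/53^3)^(-1) = 825131832927904152751703886265311831503045/851571808026684219819301170519057245405184.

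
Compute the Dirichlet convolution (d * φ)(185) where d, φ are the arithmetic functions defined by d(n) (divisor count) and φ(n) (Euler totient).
(d * φ)(185) = 228

Divisors of 185: [1, 5, 37, 185]. For each d | 185:
  d = 1: d(1) · φ(185/1) = 1 · 144 = 144
  d = 5: d(5) · φ(185/5) = 2 · 36 = 72
  d = 37: d(37) · φ(185/37) = 2 · 4 = 8
  d = 185: d(185) · φ(185/185) = 4 · 1 = 4
Summing: (d * φ)(185) = 144 + 72 + 8 + 4 = 228.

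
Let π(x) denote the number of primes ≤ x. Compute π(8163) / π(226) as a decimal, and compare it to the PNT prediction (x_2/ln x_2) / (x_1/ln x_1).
π(8163)/π(226) = 1024/48 ≈ 21.3333;  PNT prediction ≈ 21.7363.

π(226) = 48 and π(8163) = 1024, so π(8163)/π(226) ≈ 21.3333. The PNT-predicted ratio is (8163/ln(8163)) / (226/ln(226)) ≈ 21.7363. The two agree to within a few percent, as expected.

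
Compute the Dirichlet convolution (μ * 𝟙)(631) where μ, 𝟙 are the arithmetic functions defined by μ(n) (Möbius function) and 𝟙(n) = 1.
(μ * 𝟙)(631) = 0

Divisors of 631: [1, 631]. For each d | 631:
  d = 1: μ(1) · 𝟙(631/1) = 1 · 1 = 1
  d = 631: μ(631) · 𝟙(631/631) = -1 · 1 = -1
Summing: (μ * 𝟙)(631) = 1 + -1 = 0.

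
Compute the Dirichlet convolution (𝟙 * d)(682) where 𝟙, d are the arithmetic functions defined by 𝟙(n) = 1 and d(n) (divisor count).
(𝟙 * d)(682) = 27

Divisors of 682: [1, 2, 11, 22, 31, 62, 341, 682]. For each d | 682:
  d = 1: 𝟙(1) · d(682/1) = 1 · 8 = 8
  d = 2: 𝟙(2) · d(682/2) = 1 · 4 = 4
  d = 11: 𝟙(11) · d(682/11) = 1 · 4 = 4
  d = 22: 𝟙(22) · d(682/22) = 1 · 2 = 2
  d = 31: 𝟙(31) · d(682/31) = 1 · 4 = 4
  d = 62: 𝟙(62) · d(682/62) = 1 · 2 = 2
  d = 341: 𝟙(341) · d(682/341) = 1 · 2 = 2
  d = 682: 𝟙(682) · d(682/682) = 1 · 1 = 1
Summing: (𝟙 * d)(682) = 8 + 4 + 4 + 2 + 4 + 2 + 2 + 1 = 27.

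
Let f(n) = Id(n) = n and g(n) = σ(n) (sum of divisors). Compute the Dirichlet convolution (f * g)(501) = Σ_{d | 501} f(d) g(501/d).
(Id * σ)(501) = 2345

Divisors of 501: [1, 3, 167, 501]. For each d | 501:
  d = 1: Id(1) · σ(501/1) = 1 · 672 = 672
  d = 3: Id(3) · σ(501/3) = 3 · 168 = 504
  d = 167: Id(167) · σ(501/167) = 167 · 4 = 668
  d = 501: Id(501) · σ(501/501) = 501 · 1 = 501
Summing: (Id * σ)(501) = 672 + 504 + 668 + 501 = 2345.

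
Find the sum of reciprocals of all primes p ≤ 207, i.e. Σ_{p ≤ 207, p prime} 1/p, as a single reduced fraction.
Σ 1/p = 15202313841027497739047080375538859939135227730139536997746371469607707132833646367/7799922041683461553249199106329813876687996789903550945093032474868511536164700810

π(207) = 46, so the primes ≤ 207 are [2, 3, 5, 7, 11, 13, 17, 19, 23, 29, 31, 37, 41, 43, 47, 53, 59, 61, 67, 71, 73, 79, 83, 89, 97, 101, 103, 107, 109, 113, 127, 131, 137, 139, 149, 151, 157, 163, 167, 173, 179, 181, 191, 193, 197, 199]. Summing 1/p over these primes: 15202313841027497739047080375538859939135227730139536997746371469607707132833646367/7799922041683461553249199106329813876687996789903550945093032474868511536164700810 ≈ 1.9490. Mertens estimate ln ln(207) + 0.2615 ≈ 1.9354.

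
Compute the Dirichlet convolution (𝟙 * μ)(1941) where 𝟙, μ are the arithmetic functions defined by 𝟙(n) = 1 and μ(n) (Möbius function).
(𝟙 * μ)(1941) = 0

Divisors of 1941: [1, 3, 647, 1941]. For each d | 1941:
  d = 1: 𝟙(1) · μ(1941/1) = 1 · 1 = 1
  d = 3: 𝟙(3) · μ(1941/3) = 1 · -1 = -1
  d = 647: 𝟙(647) · μ(1941/647) = 1 · -1 = -1
  d = 1941: 𝟙(1941) · μ(1941/1941) = 1 · 1 = 1
Summing: (𝟙 * μ)(1941) = 1 + -1 + -1 + 1 = 0.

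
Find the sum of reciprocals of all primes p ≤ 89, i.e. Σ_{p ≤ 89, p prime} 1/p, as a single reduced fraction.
Σ 1/p = 42605658161771733665696611824842057/23768741896345550770650537601358310

π(89) = 24, so the primes ≤ 89 are [2, 3, 5, 7, 11, 13, 17, 19, 23, 29, 31, 37, 41, 43, 47, 53, 59, 61, 67, 71, 73, 79, 83, 89]. Summing 1/p over these primes: 42605658161771733665696611824842057/23768741896345550770650537601358310 ≈ 1.7925. Mertens estimate ln ln(89) + 0.2615 ≈ 1.7630.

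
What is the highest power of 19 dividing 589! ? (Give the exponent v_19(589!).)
v_19(589!) = 32

Legendre's formula: v_p(n!) = Σ_{k ≥ 1} ⌊n / p^k⌋. For p = 19, n = 589, the terms are:
  ⌊589/19^1⌋ = ⌊589/19⌋ = 31
  ⌊589/19^2⌋ = ⌊589/361⌋ = 1
(the next term ⌊589/19^3⌋ = 0, terminating the sum). Summing: v_19(589!) = 31 + 1 = 32.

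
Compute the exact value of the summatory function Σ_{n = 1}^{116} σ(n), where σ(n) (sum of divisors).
Σ_{n ≤ 116} σ(n) = 11107

Compute σ(n) for each 1 ≤ n ≤ 116: σ(1) = 1, σ(2) = 3, σ(3) = 4, σ(4) = 7, σ(5) = 6, σ(6) = 12, σ(7) = 8, σ(8) = 15, σ(9) = 13, σ(10) = 18, σ(11) = 12, σ(12) = 28, σ(13) = 14, σ(14) = 24, σ(15) = 24, σ(16) = 31, σ(17) = 18, σ(18) = 39, σ(19) = 20, σ(20) = 42, σ(21) = 32, σ(22) = 36, σ(23) = 24, σ(24) = 60, σ(25) = 31, σ(26) = 42, σ(27) = 40, σ(28) = 56, σ(29) = 30, σ(30) = 72, σ(31) = 32, σ(32) = 63, σ(33) = 48, σ(34) = 54, σ(35) = 48, σ(36) = 91, σ(37) = 38, σ(38) = 60, σ(39) = 56, σ(40) = 90, σ(41) = 42, σ(42) = 96, σ(43) = 44, σ(44) = 84, σ(45) = 78, σ(46) = 72, σ(47) = 48, σ(48) = 124, σ(49) = 57, σ(50) = 93, σ(51) = 72, σ(52) = 98, σ(53) = 54, σ(54) = 120, σ(55) = 72, σ(56) = 120, σ(57) = 80, σ(58) = 90, σ(59) = 60, σ(60) = 168, σ(61) = 62, σ(62) = 96, σ(63) = 104, σ(64) = 127, σ(65) = 84, σ(66) = 144, σ(67) = 68, σ(68) = 126, σ(69) = 96, σ(70) = 144, σ(71) = 72, σ(72) = 195, σ(73) = 74, σ(74) = 114, σ(75) = 124, σ(76) = 140, σ(77) = 96, σ(78) = 168, σ(79) = 80, σ(80) = 186, σ(81) = 121, σ(82) = 126, σ(83) = 84, σ(84) = 224, σ(85) = 108, σ(86) = 132, σ(87) = 120, σ(88) = 180, σ(89) = 90, σ(90) = 234, σ(91) = 112, σ(92) = 168, σ(93) = 128, σ(94) = 144, σ(95) = 120, σ(96) = 252, σ(97) = 98, σ(98) = 171, σ(99) = 156, σ(100) = 217, σ(101) = 102, σ(102) = 216, σ(103) = 104, σ(104) = 210, σ(105) = 192, σ(106) = 162, σ(107) = 108, σ(108) = 280, σ(109) = 110, σ(110) = 216, σ(111) = 152, σ(112) = 248, σ(113) = 114, σ(114) = 240, σ(115) = 144, σ(116) = 210. Summing all 116 values: 11107. (Average order: Σ_{n ≤ x} σ(n) ~ (π²/12) x². For x = 116, (π²/12)·116² ≈ 11067.12.)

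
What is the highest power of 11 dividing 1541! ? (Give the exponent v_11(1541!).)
v_11(1541!) = 153

Legendre's formula: v_p(n!) = Σ_{k ≥ 1} ⌊n / p^k⌋. For p = 11, n = 1541, the terms are:
  ⌊1541/11^1⌋ = ⌊1541/11⌋ = 140
  ⌊1541/11^2⌋ = ⌊1541/121⌋ = 12
  ⌊1541/11^3⌋ = ⌊1541/1331⌋ = 1
(the next term ⌊1541/11^4⌋ = 0, terminating the sum). Summing: v_11(1541!) = 140 + 12 + 1 = 153.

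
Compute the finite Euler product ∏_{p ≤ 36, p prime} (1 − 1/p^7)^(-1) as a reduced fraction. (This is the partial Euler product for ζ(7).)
∏ = 37031956963631386906046525229438701635098769061332515193389940565625/36725327022248259763071767483224373757798563246158812707599806493184

The primes p ≤ 36 are [2, 3, 5, 7, 11, 13, 17, 19, 23, 29, 31]. For each prime, (1 − 1/p^7)^(-1) = p^7 / (p^7 − 1). The product is (1 − 1/2^7)^(-1), (1 − 1/3^7)^(-1), (1 − 1/5^7)^(-1), (1 − 1/7^7)^(-1), (1 − 1/11^7)^(-1), (1 − 1/13^7)^(-1), (1 − 1/17^7)^(-1), (1 − 1/19^7)^(-1), (1 − 1/23^7)^(-1), (1 − 1/29^7)^(-1), (1 − 1/31^7)^(-1) = ∏ p^7 / (p^7 − 1) = 37031956963631386906046525229438701635098769061332515193389940565625/36725327022248259763071767483224373757798563246158812707599806493184.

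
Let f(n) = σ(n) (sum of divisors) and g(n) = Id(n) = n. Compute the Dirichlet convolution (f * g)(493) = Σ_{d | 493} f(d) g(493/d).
(σ * Id)(493) = 2065

Divisors of 493: [1, 17, 29, 493]. For each d | 493:
  d = 1: σ(1) · Id(493/1) = 1 · 493 = 493
  d = 17: σ(17) · Id(493/17) = 18 · 29 = 522
  d = 29: σ(29) · Id(493/29) = 30 · 17 = 510
  d = 493: σ(493) · Id(493/493) = 540 · 1 = 540
Summing: (σ * Id)(493) = 493 + 522 + 510 + 540 = 2065.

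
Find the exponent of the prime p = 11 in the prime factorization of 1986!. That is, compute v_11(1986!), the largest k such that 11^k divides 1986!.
v_11(1986!) = 197

Legendre's formula: v_p(n!) = Σ_{k ≥ 1} ⌊n / p^k⌋. For p = 11, n = 1986, the terms are:
  ⌊1986/11^1⌋ = ⌊1986/11⌋ = 180
  ⌊1986/11^2⌋ = ⌊1986/121⌋ = 16
  ⌊1986/11^3⌋ = ⌊1986/1331⌋ = 1
(the next term ⌊1986/11^4⌋ = 0, terminating the sum). Summing: v_11(1986!) = 180 + 16 + 1 = 197.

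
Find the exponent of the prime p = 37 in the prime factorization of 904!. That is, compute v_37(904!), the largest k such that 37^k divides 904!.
v_37(904!) = 24

Legendre's formula: v_p(n!) = Σ_{k ≥ 1} ⌊n / p^k⌋. For p = 37, n = 904, the terms are:
  ⌊904/37^1⌋ = ⌊904/37⌋ = 24
(the next term ⌊904/37^2⌋ = 0, terminating the sum). Summing: v_37(904!) = 24 = 24.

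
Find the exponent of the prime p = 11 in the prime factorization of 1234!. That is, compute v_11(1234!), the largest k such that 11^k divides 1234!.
v_11(1234!) = 122

Legendre's formula: v_p(n!) = Σ_{k ≥ 1} ⌊n / p^k⌋. For p = 11, n = 1234, the terms are:
  ⌊1234/11^1⌋ = ⌊1234/11⌋ = 112
  ⌊1234/11^2⌋ = ⌊1234/121⌋ = 10
(the next term ⌊1234/11^3⌋ = 0, terminating the sum). Summing: v_11(1234!) = 112 + 10 = 122.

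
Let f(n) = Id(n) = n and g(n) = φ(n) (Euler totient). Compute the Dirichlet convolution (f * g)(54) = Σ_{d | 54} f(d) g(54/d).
(Id * φ)(54) = 243

Divisors of 54: [1, 2, 3, 6, 9, 18, 27, 54]. For each d | 54:
  d = 1: Id(1) · φ(54/1) = 1 · 18 = 18
  d = 2: Id(2) · φ(54/2) = 2 · 18 = 36
  d = 3: Id(3) · φ(54/3) = 3 · 6 = 18
  d = 6: Id(6) · φ(54/6) = 6 · 6 = 36
  d = 9: Id(9) · φ(54/9) = 9 · 2 = 18
  d = 18: Id(18) · φ(54/18) = 18 · 2 = 36
  d = 27: Id(27) · φ(54/27) = 27 · 1 = 27
  d = 54: Id(54) · φ(54/54) = 54 · 1 = 54
Summing: (Id * φ)(54) = 18 + 36 + 18 + 36 + 18 + 36 + 27 + 54 = 243.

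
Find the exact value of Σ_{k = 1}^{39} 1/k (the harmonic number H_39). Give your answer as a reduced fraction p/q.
H_39 = 2066035355155033/485721041551200

Direct summation: H_39 = 1 + 1/2 + ... + 1/39. The least common denominator is lcm(1, ..., 39) = 5342931457063200; over this denominator the numerator is 5342931457063200 + 2671465728531600 + 1780977152354400 + 1335732864265800 + 1068586291412640 + 890488576177200 + 763275922437600 + 667866432132900 + 593659050784800 + 534293145706320 + 485721041551200 + 445244288088600 + 410994727466400 + 381637961218800 + 356195430470880 + 333933216066450 + 314290085709600 + 296829525392400 + 281206918792800 + 267146572853160 + 254425307479200 + 242860520775600 + 232301367698400 + 222622144044300 + 213717258282528 + 205497363733200 + 197886350261600 + 190818980609400 + 184239015760800 + 178097715235440 + 172352627647200 + 166966608033225 + 161907013850400 + 157145042854800 + 152655184487520 + 148414762696200 + 144403552893600 + 140603459396400 + 136998242488800 = 22726388906705363, so H_39 = 22726388906705363/5342931457063200; reducing by gcd(22726388906705363, 5342931457063200) = 11 gives 2066035355155033/485721041551200 ≈ 4.25354. (The PNT-adjacent estimate ln(39) + γ ≈ 4.24078 matches within O(1/n).)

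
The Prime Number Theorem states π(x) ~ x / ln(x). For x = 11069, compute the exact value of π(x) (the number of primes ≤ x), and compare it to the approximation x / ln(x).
π(11069) = 1341;  x/ln(x) ≈ 1188.69;  relative error ≈ 11.36%.

Directly count primes up to 11069: π(11069) = 1341. The PNT approximation gives 11069/ln(11069) ≈ 11069/9.31190 ≈ 1188.69. Relative error (π(x) − x/ln(x)) / π(x) ≈ 11.36%; the approximation is known to undercount slightly (Li(x) is a better estimate).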